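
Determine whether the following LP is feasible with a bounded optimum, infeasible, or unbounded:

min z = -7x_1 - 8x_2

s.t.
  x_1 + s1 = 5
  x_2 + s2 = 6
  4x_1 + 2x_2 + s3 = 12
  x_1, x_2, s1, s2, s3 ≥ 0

Feasible with a bounded optimal solution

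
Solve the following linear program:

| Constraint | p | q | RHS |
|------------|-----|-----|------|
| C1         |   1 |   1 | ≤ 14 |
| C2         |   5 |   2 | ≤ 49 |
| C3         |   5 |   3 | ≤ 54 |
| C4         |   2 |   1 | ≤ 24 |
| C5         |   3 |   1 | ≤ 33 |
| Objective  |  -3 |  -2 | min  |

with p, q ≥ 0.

Evaluate the objective at each vertex of the feasible region:
  z(0, 0) = 0
  z(9.8, 0) = -29.4
  z(7.8, 5) = -33.4
  z(6, 8) = -34  ←
  z(0, 14) = -28
The minimum is at p = 6, q = 8.

p = 6, q = 8, z = -34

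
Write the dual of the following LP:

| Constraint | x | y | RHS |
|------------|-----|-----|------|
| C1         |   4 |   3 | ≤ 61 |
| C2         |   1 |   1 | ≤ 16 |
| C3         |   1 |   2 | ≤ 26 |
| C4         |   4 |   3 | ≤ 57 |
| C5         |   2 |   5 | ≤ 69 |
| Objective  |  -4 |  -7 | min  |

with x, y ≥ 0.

Primal min cᵀx s.t. Ax ≤ b, x ≥ 0  →  Dual max −bᵀy s.t. Aᵀy ≥ −c, y ≥ 0.

Maximize: z = -61y1 - 16y2 - 26y3 - 57y4 - 69y5

Subject to:
  4y1 + y2 + y3 + 4y4 + 2y5 ≥ 4
  3y1 + y2 + 2y3 + 3y4 + 5y5 ≥ 7
  y1, y2, y3, y4, y5 ≥ 0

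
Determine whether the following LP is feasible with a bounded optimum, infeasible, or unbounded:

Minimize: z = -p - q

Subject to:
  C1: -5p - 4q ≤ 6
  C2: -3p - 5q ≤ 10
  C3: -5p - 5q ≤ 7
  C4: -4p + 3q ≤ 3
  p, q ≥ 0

Unbounded (objective can decrease without bound)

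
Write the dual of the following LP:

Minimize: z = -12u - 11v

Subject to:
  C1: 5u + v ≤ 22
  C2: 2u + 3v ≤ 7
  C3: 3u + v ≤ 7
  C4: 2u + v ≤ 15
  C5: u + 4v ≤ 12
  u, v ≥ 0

Primal min cᵀx s.t. Ax ≤ b, x ≥ 0  →  Dual max −bᵀy s.t. Aᵀy ≥ −c, y ≥ 0.

Maximize: z = -22y1 - 7y2 - 7y3 - 15y4 - 12y5

Subject to:
  5y1 + 2y2 + 3y3 + 2y4 + y5 ≥ 12
  y1 + 3y2 + y3 + y4 + 4y5 ≥ 11
  y1, y2, y3, y4, y5 ≥ 0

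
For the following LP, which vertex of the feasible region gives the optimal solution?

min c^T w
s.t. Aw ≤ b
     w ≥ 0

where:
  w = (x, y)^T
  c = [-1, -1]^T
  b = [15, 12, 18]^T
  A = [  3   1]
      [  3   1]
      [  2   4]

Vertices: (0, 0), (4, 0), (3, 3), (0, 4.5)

Evaluate the objective at each vertex of the feasible region:
  z(0, 0) = 0
  z(4, 0) = -4
  z(3, 3) = -6  ←
  z(0, 4.5) = -4.5
The minimum is at x = 3, y = 3.

(3, 3)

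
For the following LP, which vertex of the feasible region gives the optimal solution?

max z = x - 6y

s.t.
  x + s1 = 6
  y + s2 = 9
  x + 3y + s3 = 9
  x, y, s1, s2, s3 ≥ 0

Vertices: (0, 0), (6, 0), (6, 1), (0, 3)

Evaluate the objective at each vertex of the feasible region:
  z(0, 0) = 0
  z(6, 0) = 6  ←
  z(6, 1) = 0
  z(0, 3) = -18
The maximum is at x = 6, y = 0.

(6, 0)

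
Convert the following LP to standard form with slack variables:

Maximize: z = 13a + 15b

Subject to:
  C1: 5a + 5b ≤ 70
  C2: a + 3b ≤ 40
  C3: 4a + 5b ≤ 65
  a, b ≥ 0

max z = 13a + 15b

s.t.
  5a + 5b + s1 = 70
  a + 3b + s2 = 40
  4a + 5b + s3 = 65
  a, b, s1, s2, s3 ≥ 0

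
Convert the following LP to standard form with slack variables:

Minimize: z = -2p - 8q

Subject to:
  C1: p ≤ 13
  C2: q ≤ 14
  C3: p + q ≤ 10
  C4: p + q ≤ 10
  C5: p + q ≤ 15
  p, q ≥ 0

min z = -2p - 8q

s.t.
  p + s1 = 13
  q + s2 = 14
  p + q + s3 = 10
  p + q + s4 = 10
  p + q + s5 = 15
  p, q, s1, s2, s3, s4, s5 ≥ 0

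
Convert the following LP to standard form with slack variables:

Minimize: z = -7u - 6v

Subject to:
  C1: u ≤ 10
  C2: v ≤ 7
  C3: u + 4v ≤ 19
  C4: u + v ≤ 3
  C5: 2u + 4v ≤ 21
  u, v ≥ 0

min z = -7u - 6v

s.t.
  u + s1 = 10
  v + s2 = 7
  u + 4v + s3 = 19
  u + v + s4 = 3
  2u + 4v + s5 = 21
  u, v, s1, s2, s3, s4, s5 ≥ 0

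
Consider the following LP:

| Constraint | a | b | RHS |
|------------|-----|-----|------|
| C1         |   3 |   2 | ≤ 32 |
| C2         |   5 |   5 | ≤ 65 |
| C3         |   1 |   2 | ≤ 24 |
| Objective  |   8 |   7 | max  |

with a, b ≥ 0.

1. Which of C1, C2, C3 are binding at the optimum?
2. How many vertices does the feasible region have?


1. C1, C2
2. 5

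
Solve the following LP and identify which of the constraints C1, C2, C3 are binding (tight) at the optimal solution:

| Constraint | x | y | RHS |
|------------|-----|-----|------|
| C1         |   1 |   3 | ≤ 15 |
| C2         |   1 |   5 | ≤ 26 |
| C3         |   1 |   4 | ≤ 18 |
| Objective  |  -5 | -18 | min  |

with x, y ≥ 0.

At x = 6, y = 3, compute slack b - a·x for each constraint:
  C1: 15 − 15 = 0  (binding)
  C2: 26 − 21 = 5  (slack)
  C3: 18 − 18 = 0  (binding)

Optimal: x = 6, y = 3
Binding: C1, C3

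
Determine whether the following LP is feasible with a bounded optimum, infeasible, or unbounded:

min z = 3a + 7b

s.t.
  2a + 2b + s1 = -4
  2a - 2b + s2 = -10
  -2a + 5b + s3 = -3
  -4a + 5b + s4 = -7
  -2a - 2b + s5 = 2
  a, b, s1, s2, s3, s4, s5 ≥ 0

Infeasible (no feasible solution exists)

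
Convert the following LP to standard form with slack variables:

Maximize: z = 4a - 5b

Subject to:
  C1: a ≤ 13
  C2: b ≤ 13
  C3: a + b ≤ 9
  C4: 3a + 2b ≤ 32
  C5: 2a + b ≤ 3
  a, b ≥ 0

max z = 4a - 5b

s.t.
  a + s1 = 13
  b + s2 = 13
  a + b + s3 = 9
  3a + 2b + s4 = 32
  2a + b + s5 = 3
  a, b, s1, s2, s3, s4, s5 ≥ 0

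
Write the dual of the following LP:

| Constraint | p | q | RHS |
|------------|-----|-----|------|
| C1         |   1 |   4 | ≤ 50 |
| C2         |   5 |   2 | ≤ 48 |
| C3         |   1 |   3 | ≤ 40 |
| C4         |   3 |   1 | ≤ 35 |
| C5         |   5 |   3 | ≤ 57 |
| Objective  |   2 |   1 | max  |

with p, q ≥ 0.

Primal max cᵀx s.t. Ax ≤ b, x ≥ 0  →  Dual min bᵀy s.t. Aᵀy ≥ c, y ≥ 0.

Minimize: z = 50y1 + 48y2 + 40y3 + 35y4 + 57y5

Subject to:
  y1 + 5y2 + y3 + 3y4 + 5y5 ≥ 2
  4y1 + 2y2 + 3y3 + y4 + 3y5 ≥ 1
  y1, y2, y3, y4, y5 ≥ 0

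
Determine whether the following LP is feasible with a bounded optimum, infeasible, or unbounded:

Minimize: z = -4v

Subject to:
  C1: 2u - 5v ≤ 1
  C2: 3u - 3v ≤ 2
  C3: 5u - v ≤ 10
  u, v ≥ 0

Unbounded (objective can decrease without bound)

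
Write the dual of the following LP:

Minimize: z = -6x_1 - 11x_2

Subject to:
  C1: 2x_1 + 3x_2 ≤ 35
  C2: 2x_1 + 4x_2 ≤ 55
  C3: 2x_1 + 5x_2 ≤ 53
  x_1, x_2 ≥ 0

Primal min cᵀx s.t. Ax ≤ b, x ≥ 0  →  Dual max −bᵀy s.t. Aᵀy ≥ −c, y ≥ 0.

Maximize: z = -35y1 - 55y2 - 53y3

Subject to:
  2y1 + 2y2 + 2y3 ≥ 6
  3y1 + 4y2 + 5y3 ≥ 11
  y1, y2, y3 ≥ 0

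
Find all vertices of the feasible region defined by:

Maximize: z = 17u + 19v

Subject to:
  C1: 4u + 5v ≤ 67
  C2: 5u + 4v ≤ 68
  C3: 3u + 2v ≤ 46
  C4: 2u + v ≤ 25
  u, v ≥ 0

(0, 0), (12.5, 0), (10.67, 3.667), (8, 7), (0, 13.4)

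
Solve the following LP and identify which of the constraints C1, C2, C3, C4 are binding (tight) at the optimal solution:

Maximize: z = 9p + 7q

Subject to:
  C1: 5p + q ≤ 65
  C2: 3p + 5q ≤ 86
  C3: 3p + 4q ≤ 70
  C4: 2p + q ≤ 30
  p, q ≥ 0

At p = 10, q = 10, compute slack b - a·x for each constraint:
  C1: 65 − 60 = 5  (slack)
  C2: 86 − 80 = 6  (slack)
  C3: 70 − 70 = 0  (binding)
  C4: 30 − 30 = 0  (binding)

Optimal: p = 10, q = 10
Binding: C3, C4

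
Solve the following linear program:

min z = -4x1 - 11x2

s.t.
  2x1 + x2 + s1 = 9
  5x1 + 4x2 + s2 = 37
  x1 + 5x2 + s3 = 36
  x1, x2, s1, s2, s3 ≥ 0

Evaluate the objective at each vertex of the feasible region:
  z(0, 0) = 0
  z(4.5, 0) = -18
  z(1, 7) = -81  ←
  z(0, 7.2) = -79.2
The minimum is at x1 = 1, x2 = 7.

x1 = 1, x2 = 7, z = -81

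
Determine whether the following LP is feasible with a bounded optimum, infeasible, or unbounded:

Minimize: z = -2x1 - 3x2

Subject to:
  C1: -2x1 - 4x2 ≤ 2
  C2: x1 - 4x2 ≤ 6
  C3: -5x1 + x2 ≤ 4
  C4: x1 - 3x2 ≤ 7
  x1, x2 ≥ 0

Unbounded (objective can decrease without bound)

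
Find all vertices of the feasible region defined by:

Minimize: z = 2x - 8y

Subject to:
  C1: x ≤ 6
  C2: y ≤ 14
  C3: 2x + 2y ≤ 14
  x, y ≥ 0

(0, 0), (6, 0), (6, 1), (0, 7)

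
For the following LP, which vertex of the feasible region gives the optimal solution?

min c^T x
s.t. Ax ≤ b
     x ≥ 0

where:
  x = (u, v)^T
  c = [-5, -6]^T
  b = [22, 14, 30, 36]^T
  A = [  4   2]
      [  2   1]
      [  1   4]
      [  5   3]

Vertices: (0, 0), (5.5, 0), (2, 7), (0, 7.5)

Evaluate the objective at each vertex of the feasible region:
  z(0, 0) = 0
  z(5.5, 0) = -27.5
  z(2, 7) = -52  ←
  z(0, 7.5) = -45
The minimum is at u = 2, v = 7.

(2, 7)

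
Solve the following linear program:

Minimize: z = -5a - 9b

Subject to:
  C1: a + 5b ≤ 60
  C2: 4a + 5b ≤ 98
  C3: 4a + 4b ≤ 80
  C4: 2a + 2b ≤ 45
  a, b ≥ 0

Evaluate the objective at each vertex of the feasible region:
  z(0, 0) = 0
  z(20, 0) = -100
  z(10, 10) = -140  ←
  z(0, 12) = -108
The minimum is at a = 10, b = 10.

a = 10, b = 10, z = -140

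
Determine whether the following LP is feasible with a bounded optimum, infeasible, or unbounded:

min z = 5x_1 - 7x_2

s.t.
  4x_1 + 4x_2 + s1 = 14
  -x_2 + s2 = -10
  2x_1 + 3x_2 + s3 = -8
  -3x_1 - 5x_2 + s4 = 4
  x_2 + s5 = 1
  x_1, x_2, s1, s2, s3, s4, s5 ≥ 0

Infeasible (no feasible solution exists)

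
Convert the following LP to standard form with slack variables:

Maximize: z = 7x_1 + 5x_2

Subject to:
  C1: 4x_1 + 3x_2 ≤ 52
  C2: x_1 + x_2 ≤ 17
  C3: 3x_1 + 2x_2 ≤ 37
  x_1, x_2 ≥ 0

max z = 7x_1 + 5x_2

s.t.
  4x_1 + 3x_2 + s1 = 52
  x_1 + x_2 + s2 = 17
  3x_1 + 2x_2 + s3 = 37
  x_1, x_2, s1, s2, s3 ≥ 0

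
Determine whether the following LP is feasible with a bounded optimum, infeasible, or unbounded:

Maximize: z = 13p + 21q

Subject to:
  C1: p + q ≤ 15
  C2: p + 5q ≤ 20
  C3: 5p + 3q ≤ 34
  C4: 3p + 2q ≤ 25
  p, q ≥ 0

Feasible with a bounded optimal solution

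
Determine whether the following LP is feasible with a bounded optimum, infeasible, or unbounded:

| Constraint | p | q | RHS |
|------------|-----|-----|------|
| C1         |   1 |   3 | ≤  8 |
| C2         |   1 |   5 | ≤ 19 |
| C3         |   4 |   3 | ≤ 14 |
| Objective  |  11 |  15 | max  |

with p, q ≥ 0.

Feasible with a bounded optimal solution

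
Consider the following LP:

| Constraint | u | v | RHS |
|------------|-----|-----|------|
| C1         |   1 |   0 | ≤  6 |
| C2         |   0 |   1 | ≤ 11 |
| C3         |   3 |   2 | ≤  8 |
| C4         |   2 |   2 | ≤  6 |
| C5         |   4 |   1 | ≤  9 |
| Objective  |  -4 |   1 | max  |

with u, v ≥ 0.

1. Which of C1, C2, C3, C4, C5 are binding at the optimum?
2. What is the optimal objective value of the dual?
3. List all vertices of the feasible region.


1. C4
2. 3
3. (0, 0), (2.25, 0), (2, 1), (0, 3)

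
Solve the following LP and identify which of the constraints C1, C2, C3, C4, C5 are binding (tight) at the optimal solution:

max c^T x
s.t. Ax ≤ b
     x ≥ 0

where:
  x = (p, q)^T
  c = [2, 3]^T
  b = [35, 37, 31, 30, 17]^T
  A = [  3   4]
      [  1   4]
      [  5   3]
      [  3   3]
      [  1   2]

At p = 1, q = 8, compute slack b - a·x for each constraint:
  C1: 35 − 35 = 0  (binding)
  C2: 37 − 33 = 4  (slack)
  C3: 31 − 29 = 2  (slack)
  C4: 30 − 27 = 3  (slack)
  C5: 17 − 17 = 0  (binding)

Optimal: p = 1, q = 8
Binding: C1, C5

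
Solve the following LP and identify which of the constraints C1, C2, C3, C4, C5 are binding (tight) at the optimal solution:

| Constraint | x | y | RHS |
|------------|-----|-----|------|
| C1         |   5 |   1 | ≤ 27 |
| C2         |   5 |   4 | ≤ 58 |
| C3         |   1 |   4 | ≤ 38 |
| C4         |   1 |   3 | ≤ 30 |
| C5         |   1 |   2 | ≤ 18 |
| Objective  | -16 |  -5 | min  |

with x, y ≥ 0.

At x = 4, y = 7, compute slack b - a·x for each constraint:
  C1: 27 − 27 = 0  (binding)
  C2: 58 − 48 = 10  (slack)
  C3: 38 − 32 = 6  (slack)
  C4: 30 − 25 = 5  (slack)
  C5: 18 − 18 = 0  (binding)

Optimal: x = 4, y = 7
Binding: C1, C5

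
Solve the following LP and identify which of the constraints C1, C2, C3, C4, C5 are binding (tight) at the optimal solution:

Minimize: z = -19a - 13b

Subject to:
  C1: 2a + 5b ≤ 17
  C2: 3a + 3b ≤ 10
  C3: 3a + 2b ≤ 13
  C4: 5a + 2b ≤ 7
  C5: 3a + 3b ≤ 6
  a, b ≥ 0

At a = 1, b = 1, compute slack b - a·x for each constraint:
  C1: 17 − 7 = 10  (slack)
  C2: 10 − 6 = 4  (slack)
  C3: 13 − 5 = 8  (slack)
  C4: 7 − 7 = 0  (binding)
  C5: 6 − 6 = 0  (binding)

Optimal: a = 1, b = 1
Binding: C4, C5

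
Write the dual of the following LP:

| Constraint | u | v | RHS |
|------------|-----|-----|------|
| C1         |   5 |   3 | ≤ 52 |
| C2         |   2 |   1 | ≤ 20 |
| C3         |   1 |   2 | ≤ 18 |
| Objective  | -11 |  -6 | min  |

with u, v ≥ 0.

Primal min cᵀx s.t. Ax ≤ b, x ≥ 0  →  Dual max −bᵀy s.t. Aᵀy ≥ −c, y ≥ 0.

Maximize: z = -52y1 - 20y2 - 18y3

Subject to:
  5y1 + 2y2 + y3 ≥ 11
  3y1 + y2 + 2y3 ≥ 6
  y1, y2, y3 ≥ 0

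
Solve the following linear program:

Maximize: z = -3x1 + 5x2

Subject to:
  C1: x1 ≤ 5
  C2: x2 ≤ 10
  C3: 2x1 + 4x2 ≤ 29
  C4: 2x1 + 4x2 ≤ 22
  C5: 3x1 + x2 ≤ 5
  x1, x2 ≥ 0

Evaluate the objective at each vertex of the feasible region:
  z(0, 0) = 0
  z(1.667, 0) = -5
  z(0, 5) = 25  ←
The maximum is at x1 = 0, x2 = 5.

x1 = 0, x2 = 5, z = 25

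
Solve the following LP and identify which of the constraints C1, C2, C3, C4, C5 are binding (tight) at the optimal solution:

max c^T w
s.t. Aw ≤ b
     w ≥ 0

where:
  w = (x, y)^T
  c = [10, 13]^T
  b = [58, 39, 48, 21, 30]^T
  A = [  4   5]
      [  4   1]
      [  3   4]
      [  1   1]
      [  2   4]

At x = 9, y = 3, compute slack b - a·x for each constraint:
  C1: 58 − 51 = 7  (slack)
  C2: 39 − 39 = 0  (binding)
  C3: 48 − 39 = 9  (slack)
  C4: 21 − 12 = 9  (slack)
  C5: 30 − 30 = 0  (binding)

Optimal: x = 9, y = 3
Binding: C2, C5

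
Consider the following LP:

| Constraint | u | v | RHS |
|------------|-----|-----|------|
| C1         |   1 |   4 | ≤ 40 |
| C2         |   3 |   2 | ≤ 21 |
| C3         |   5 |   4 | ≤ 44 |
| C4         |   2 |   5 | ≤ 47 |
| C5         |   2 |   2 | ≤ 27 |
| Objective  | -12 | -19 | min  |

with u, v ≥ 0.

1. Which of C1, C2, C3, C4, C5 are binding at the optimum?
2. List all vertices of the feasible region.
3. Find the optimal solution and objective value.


1. C2, C4
2. (0, 0), (7, 0), (1, 9), (0, 9.4)
3. u = 1, v = 9, z = -183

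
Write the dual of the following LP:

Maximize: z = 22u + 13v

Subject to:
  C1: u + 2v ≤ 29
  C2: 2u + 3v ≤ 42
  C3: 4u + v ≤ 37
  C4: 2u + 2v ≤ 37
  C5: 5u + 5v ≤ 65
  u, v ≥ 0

Primal max cᵀx s.t. Ax ≤ b, x ≥ 0  →  Dual min bᵀy s.t. Aᵀy ≥ c, y ≥ 0.

Minimize: z = 29y1 + 42y2 + 37y3 + 37y4 + 65y5

Subject to:
  y1 + 2y2 + 4y3 + 2y4 + 5y5 ≥ 22
  2y1 + 3y2 + y3 + 2y4 + 5y5 ≥ 13
  y1, y2, y3, y4, y5 ≥ 0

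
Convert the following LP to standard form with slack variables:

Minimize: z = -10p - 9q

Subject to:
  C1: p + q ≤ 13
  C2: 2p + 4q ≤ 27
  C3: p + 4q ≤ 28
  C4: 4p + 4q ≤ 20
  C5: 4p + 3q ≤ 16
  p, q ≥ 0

min z = -10p - 9q

s.t.
  p + q + s1 = 13
  2p + 4q + s2 = 27
  p + 4q + s3 = 28
  4p + 4q + s4 = 20
  4p + 3q + s5 = 16
  p, q, s1, s2, s3, s4, s5 ≥ 0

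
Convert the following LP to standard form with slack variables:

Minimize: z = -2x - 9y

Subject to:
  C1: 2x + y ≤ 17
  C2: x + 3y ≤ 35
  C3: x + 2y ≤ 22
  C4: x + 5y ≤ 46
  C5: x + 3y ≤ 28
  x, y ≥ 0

min z = -2x - 9y

s.t.
  2x + y + s1 = 17
  x + 3y + s2 = 35
  x + 2y + s3 = 22
  x + 5y + s4 = 46
  x + 3y + s5 = 28
  x, y, s1, s2, s3, s4, s5 ≥ 0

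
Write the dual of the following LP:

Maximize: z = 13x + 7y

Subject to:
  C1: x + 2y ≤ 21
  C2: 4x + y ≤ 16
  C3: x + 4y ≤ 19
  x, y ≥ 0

Primal max cᵀx s.t. Ax ≤ b, x ≥ 0  →  Dual min bᵀy s.t. Aᵀy ≥ c, y ≥ 0.

Minimize: z = 21y1 + 16y2 + 19y3

Subject to:
  y1 + 4y2 + y3 ≥ 13
  2y1 + y2 + 4y3 ≥ 7
  y1, y2, y3 ≥ 0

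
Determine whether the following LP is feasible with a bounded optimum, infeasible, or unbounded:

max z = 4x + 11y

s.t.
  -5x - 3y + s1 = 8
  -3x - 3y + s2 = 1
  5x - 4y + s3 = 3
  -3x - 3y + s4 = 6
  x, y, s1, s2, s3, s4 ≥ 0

Unbounded (objective can increase without bound)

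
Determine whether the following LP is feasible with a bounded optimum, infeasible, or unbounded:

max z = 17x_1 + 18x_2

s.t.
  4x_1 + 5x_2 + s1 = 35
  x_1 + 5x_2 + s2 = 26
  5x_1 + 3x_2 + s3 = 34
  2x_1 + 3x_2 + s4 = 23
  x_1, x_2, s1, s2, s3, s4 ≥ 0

Feasible with a bounded optimal solution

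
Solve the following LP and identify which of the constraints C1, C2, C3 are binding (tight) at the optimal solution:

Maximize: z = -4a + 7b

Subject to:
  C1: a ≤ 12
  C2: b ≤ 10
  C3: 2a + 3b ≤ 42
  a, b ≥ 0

At a = 0, b = 10, compute slack b - a·x for each constraint:
  C1: 12 − 0 = 12  (slack)
  C2: 10 − 10 = 0  (binding)
  C3: 42 − 30 = 12  (slack)

Optimal: a = 0, b = 10
Binding: C2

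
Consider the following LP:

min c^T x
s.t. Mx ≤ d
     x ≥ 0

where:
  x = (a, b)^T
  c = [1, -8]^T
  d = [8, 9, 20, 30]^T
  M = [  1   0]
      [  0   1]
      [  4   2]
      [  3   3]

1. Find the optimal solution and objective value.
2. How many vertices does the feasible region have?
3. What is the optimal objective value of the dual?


1. a = 0, b = 9, z = -72
2. 4
3. -72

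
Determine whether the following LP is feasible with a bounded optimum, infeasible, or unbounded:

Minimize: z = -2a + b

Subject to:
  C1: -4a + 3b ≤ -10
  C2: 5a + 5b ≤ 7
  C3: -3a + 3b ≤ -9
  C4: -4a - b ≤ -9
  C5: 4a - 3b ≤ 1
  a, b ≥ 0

Infeasible (no feasible solution exists)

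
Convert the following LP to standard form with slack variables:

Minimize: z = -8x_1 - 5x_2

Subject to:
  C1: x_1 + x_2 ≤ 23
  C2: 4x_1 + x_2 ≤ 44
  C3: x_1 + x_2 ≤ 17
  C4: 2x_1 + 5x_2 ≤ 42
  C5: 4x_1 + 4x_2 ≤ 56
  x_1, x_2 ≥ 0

min z = -8x_1 - 5x_2

s.t.
  x_1 + x_2 + s1 = 23
  4x_1 + x_2 + s2 = 44
  x_1 + x_2 + s3 = 17
  2x_1 + 5x_2 + s4 = 42
  4x_1 + 4x_2 + s5 = 56
  x_1, x_2, s1, s2, s3, s4, s5 ≥ 0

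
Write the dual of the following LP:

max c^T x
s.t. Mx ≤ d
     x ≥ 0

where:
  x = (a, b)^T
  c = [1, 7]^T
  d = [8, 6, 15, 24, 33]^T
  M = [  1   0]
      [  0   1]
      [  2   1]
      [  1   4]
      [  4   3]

Primal max cᵀx s.t. Ax ≤ b, x ≥ 0  →  Dual min bᵀy s.t. Aᵀy ≥ c, y ≥ 0.

Minimize: z = 8y1 + 6y2 + 15y3 + 24y4 + 33y5

Subject to:
  y1 + 2y3 + y4 + 4y5 ≥ 1
  y2 + y3 + 4y4 + 3y5 ≥ 7
  y1, y2, y3, y4, y5 ≥ 0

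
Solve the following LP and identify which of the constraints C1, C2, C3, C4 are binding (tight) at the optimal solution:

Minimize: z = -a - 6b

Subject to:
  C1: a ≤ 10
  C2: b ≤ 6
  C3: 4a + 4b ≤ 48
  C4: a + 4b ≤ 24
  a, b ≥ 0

At a = 0, b = 6, compute slack b - a·x for each constraint:
  C1: 10 − 0 = 10  (slack)
  C2: 6 − 6 = 0  (binding)
  C3: 48 − 24 = 24  (slack)
  C4: 24 − 24 = 0  (binding)

Optimal: a = 0, b = 6
Binding: C2, C4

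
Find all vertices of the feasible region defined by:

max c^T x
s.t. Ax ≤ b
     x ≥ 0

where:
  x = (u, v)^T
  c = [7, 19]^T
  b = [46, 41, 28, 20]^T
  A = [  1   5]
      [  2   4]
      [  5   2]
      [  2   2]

(0, 0), (5.6, 0), (2.667, 7.333), (1, 9), (0, 9.2)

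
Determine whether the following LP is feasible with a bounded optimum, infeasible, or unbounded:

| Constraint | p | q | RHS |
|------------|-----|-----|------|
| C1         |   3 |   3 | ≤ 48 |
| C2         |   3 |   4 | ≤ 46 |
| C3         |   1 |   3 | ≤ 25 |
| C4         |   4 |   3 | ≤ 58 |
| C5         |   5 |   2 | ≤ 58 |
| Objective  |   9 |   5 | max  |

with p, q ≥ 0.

Feasible with a bounded optimal solution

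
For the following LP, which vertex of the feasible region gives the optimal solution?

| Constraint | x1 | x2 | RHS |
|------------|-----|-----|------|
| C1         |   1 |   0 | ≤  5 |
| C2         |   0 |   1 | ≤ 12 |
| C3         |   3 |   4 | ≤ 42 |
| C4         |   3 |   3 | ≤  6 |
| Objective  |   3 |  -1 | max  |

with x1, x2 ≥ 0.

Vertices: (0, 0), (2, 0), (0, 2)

Evaluate the objective at each vertex of the feasible region:
  z(0, 0) = 0
  z(2, 0) = 6  ←
  z(0, 2) = -2
The maximum is at x1 = 2, x2 = 0.

(2, 0)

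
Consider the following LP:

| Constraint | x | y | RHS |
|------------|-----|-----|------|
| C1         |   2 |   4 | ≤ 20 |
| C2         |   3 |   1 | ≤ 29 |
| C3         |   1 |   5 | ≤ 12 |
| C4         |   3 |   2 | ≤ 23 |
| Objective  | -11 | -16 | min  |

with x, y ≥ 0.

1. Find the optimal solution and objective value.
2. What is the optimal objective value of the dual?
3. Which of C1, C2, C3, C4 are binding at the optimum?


1. x = 7, y = 1, z = -93
2. -93
3. C3, C4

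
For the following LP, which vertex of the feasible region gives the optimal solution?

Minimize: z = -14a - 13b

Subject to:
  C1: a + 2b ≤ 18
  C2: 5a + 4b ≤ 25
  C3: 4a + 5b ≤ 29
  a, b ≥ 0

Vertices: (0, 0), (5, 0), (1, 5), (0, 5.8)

Evaluate the objective at each vertex of the feasible region:
  z(0, 0) = 0
  z(5, 0) = -70
  z(1, 5) = -79  ←
  z(0, 5.8) = -75.4
The minimum is at a = 1, b = 5.

(1, 5)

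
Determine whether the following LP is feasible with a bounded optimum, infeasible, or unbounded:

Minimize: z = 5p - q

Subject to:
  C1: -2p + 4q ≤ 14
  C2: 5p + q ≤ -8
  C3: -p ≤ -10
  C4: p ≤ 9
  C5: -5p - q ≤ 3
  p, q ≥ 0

Infeasible (no feasible solution exists)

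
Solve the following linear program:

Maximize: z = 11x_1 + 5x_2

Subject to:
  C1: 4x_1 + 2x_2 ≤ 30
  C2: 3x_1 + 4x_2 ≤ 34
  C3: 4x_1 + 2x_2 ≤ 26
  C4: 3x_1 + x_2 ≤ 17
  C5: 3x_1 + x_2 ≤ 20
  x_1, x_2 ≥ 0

Evaluate the objective at each vertex of the feasible region:
  z(0, 0) = 0
  z(5.667, 0) = 62.33
  z(4, 5) = 69  ←
  z(3.6, 5.8) = 68.6
  z(0, 8.5) = 42.5
The maximum is at x_1 = 4, x_2 = 5.

x_1 = 4, x_2 = 5, z = 69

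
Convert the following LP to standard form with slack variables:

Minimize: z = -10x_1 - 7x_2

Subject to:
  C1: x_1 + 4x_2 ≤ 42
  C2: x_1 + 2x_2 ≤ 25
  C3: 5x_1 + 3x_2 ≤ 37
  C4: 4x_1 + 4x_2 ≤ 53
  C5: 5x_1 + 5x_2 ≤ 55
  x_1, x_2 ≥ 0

min z = -10x_1 - 7x_2

s.t.
  x_1 + 4x_2 + s1 = 42
  x_1 + 2x_2 + s2 = 25
  5x_1 + 3x_2 + s3 = 37
  4x_1 + 4x_2 + s4 = 53
  5x_1 + 5x_2 + s5 = 55
  x_1, x_2, s1, s2, s3, s4, s5 ≥ 0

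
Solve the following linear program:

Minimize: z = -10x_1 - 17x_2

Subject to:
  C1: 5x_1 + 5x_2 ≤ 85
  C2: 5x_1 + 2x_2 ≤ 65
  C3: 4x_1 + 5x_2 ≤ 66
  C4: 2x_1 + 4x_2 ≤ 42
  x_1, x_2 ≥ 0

Evaluate the objective at each vertex of the feasible region:
  z(0, 0) = 0
  z(13, 0) = -130
  z(11.35, 4.118) = -183.5
  z(9, 6) = -192  ←
  z(0, 10.5) = -178.5
The minimum is at x_1 = 9, x_2 = 6.

x_1 = 9, x_2 = 6, z = -192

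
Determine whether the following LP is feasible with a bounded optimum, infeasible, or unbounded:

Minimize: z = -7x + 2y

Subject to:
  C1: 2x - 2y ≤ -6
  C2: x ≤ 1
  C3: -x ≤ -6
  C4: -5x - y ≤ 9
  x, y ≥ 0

Infeasible (no feasible solution exists)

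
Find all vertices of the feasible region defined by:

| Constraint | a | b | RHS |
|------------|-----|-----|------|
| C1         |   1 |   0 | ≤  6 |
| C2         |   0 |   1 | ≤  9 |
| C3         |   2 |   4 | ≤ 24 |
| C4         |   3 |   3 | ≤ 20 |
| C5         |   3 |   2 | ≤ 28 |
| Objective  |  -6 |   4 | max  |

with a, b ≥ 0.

(0, 0), (6, 0), (6, 0.6667), (1.333, 5.333), (0, 6)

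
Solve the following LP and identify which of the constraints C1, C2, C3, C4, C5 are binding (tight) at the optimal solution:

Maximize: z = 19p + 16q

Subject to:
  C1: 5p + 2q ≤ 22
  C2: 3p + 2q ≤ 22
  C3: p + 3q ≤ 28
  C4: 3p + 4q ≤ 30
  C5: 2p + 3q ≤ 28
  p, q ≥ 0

At p = 2, q = 6, compute slack b - a·x for each constraint:
  C1: 22 − 22 = 0  (binding)
  C2: 22 − 18 = 4  (slack)
  C3: 28 − 20 = 8  (slack)
  C4: 30 − 30 = 0  (binding)
  C5: 28 − 22 = 6  (slack)

Optimal: p = 2, q = 6
Binding: C1, C4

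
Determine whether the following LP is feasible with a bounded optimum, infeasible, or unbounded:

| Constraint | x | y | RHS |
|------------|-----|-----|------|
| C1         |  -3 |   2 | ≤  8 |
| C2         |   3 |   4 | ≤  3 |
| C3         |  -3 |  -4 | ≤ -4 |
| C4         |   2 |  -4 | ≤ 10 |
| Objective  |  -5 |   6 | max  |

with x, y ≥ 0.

Infeasible (no feasible solution exists)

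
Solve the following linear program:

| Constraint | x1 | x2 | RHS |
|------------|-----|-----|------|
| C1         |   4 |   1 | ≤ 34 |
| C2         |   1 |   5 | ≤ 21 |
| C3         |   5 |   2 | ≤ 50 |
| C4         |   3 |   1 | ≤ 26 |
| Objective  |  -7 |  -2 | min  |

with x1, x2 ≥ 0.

Evaluate the objective at each vertex of the feasible region:
  z(0, 0) = 0
  z(8.5, 0) = -59.5
  z(8, 2) = -60  ←
  z(7.786, 2.643) = -59.79
  z(0, 4.2) = -8.4
The minimum is at x1 = 8, x2 = 2.

x1 = 8, x2 = 2, z = -60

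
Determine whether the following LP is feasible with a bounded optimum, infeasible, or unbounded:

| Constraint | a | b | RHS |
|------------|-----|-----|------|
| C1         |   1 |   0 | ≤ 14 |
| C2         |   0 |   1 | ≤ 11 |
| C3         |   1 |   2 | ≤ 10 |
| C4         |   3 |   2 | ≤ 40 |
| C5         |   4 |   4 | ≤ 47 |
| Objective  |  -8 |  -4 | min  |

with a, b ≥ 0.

Feasible with a bounded optimal solution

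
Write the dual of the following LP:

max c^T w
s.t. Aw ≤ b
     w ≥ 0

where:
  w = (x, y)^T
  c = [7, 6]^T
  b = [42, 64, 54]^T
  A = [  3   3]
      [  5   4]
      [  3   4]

Primal max cᵀx s.t. Ax ≤ b, x ≥ 0  →  Dual min bᵀy s.t. Aᵀy ≥ c, y ≥ 0.

Minimize: z = 42y1 + 64y2 + 54y3

Subject to:
  3y1 + 5y2 + 3y3 ≥ 7
  3y1 + 4y2 + 4y3 ≥ 6
  y1, y2, y3 ≥ 0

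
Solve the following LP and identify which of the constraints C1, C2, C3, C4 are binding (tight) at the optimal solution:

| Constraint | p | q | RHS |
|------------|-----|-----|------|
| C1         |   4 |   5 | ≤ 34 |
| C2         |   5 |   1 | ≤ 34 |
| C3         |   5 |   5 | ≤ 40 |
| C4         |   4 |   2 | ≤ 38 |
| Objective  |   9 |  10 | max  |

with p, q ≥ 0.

At p = 6, q = 2, compute slack b - a·x for each constraint:
  C1: 34 − 34 = 0  (binding)
  C2: 34 − 32 = 2  (slack)
  C3: 40 − 40 = 0  (binding)
  C4: 38 − 28 = 10  (slack)

Optimal: p = 6, q = 2
Binding: C1, C3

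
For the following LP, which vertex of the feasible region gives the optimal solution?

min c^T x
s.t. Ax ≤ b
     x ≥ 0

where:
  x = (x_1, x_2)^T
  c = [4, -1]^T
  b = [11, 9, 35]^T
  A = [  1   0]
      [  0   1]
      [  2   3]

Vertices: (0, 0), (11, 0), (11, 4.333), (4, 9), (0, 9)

Evaluate the objective at each vertex of the feasible region:
  z(0, 0) = 0
  z(11, 0) = 44
  z(11, 4.333) = 39.67
  z(4, 9) = 7
  z(0, 9) = -9  ←
The minimum is at x_1 = 0, x_2 = 9.

(0, 9)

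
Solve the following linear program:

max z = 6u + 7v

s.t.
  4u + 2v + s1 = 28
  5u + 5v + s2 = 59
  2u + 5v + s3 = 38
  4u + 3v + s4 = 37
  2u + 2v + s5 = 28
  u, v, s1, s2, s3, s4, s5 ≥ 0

Evaluate the objective at each vertex of the feasible region:
  z(0, 0) = 0
  z(7, 0) = 42
  z(4, 6) = 66  ←
  z(0, 7.6) = 53.2
The maximum is at u = 4, v = 6.

u = 4, v = 6, z = 66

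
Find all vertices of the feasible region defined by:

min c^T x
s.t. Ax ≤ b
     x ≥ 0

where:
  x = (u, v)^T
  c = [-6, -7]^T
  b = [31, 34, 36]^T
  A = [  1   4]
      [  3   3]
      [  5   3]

(0, 0), (7.2, 0), (3, 7), (0, 7.75)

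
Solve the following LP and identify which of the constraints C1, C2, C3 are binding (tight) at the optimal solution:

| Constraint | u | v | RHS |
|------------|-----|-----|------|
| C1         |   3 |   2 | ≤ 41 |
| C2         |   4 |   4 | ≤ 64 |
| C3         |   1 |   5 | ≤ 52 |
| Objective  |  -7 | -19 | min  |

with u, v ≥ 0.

At u = 7, v = 9, compute slack b - a·x for each constraint:
  C1: 41 − 39 = 2  (slack)
  C2: 64 − 64 = 0  (binding)
  C3: 52 − 52 = 0  (binding)

Optimal: u = 7, v = 9
Binding: C2, C3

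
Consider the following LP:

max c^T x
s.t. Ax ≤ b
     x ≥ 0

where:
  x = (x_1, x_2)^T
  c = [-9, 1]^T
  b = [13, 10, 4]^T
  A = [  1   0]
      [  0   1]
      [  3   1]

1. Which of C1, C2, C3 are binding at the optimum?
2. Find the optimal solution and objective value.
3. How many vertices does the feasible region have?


1. C3
2. x_1 = 0, x_2 = 4, z = 4
3. 3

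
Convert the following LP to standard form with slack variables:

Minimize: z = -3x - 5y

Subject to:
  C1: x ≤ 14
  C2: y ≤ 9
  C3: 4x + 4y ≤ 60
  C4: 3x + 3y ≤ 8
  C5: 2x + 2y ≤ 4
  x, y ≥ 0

min z = -3x - 5y

s.t.
  x + s1 = 14
  y + s2 = 9
  4x + 4y + s3 = 60
  3x + 3y + s4 = 8
  2x + 2y + s5 = 4
  x, y, s1, s2, s3, s4, s5 ≥ 0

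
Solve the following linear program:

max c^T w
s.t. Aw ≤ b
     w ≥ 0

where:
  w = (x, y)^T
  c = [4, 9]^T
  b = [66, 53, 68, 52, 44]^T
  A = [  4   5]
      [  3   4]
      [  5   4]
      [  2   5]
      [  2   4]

Evaluate the objective at each vertex of the feasible region:
  z(0, 0) = 0
  z(13.6, 0) = 54.4
  z(8.444, 6.444) = 91.78
  z(7.333, 7.333) = 95.33
  z(6, 8) = 96  ←
  z(0, 10.4) = 93.6
The maximum is at x = 6, y = 8.

x = 6, y = 8, z = 96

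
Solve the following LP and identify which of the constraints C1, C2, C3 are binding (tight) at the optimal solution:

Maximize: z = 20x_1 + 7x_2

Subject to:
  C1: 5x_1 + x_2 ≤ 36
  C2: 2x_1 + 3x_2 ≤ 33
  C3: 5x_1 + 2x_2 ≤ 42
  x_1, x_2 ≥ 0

At x_1 = 6, x_2 = 6, compute slack b - a·x for each constraint:
  C1: 36 − 36 = 0  (binding)
  C2: 33 − 30 = 3  (slack)
  C3: 42 − 42 = 0  (binding)

Optimal: x_1 = 6, x_2 = 6
Binding: C1, C3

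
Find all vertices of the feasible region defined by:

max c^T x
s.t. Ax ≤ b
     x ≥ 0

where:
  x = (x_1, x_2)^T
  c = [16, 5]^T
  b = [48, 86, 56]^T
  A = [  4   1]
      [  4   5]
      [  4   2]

(0, 0), (12, 0), (10, 8), (9, 10), (0, 17.2)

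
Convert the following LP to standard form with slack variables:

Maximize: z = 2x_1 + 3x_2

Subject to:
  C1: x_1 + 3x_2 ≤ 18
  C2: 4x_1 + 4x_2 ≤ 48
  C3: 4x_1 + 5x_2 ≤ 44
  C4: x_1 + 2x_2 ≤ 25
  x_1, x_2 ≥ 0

max z = 2x_1 + 3x_2

s.t.
  x_1 + 3x_2 + s1 = 18
  4x_1 + 4x_2 + s2 = 48
  4x_1 + 5x_2 + s3 = 44
  x_1 + 2x_2 + s4 = 25
  x_1, x_2, s1, s2, s3, s4 ≥ 0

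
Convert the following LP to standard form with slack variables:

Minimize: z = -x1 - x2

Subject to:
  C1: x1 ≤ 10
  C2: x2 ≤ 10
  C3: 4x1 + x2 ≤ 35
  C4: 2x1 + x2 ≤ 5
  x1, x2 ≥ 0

min z = -x1 - x2

s.t.
  x1 + s1 = 10
  x2 + s2 = 10
  4x1 + x2 + s3 = 35
  2x1 + x2 + s4 = 5
  x1, x2, s1, s2, s3, s4 ≥ 0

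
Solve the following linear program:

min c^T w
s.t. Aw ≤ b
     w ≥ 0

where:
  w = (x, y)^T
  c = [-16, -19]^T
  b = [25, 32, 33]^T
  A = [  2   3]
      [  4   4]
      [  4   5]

Evaluate the objective at each vertex of the feasible region:
  z(0, 0) = 0
  z(8, 0) = -128
  z(7, 1) = -131  ←
  z(0, 6.6) = -125.4
The minimum is at x = 7, y = 1.

x = 7, y = 1, z = -131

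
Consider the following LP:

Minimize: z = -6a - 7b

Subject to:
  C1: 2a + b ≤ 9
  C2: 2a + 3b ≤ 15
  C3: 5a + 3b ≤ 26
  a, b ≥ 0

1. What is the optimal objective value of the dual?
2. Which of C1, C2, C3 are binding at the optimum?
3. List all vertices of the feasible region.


1. -39
2. C1, C2
3. (0, 0), (4.5, 0), (3, 3), (0, 5)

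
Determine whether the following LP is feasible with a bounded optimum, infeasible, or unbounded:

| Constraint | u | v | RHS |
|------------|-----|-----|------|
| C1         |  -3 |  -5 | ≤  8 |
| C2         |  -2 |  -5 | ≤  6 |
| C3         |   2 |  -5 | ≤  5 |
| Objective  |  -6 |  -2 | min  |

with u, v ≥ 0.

Unbounded (objective can decrease without bound)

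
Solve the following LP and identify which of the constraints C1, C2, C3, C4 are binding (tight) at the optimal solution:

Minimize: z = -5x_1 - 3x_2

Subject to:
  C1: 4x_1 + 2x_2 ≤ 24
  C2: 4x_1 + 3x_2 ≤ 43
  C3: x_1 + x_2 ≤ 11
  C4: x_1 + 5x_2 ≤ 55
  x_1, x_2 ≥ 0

At x_1 = 1, x_2 = 10, compute slack b - a·x for each constraint:
  C1: 24 − 24 = 0  (binding)
  C2: 43 − 34 = 9  (slack)
  C3: 11 − 11 = 0  (binding)
  C4: 55 − 51 = 4  (slack)

Optimal: x_1 = 1, x_2 = 10
Binding: C1, C3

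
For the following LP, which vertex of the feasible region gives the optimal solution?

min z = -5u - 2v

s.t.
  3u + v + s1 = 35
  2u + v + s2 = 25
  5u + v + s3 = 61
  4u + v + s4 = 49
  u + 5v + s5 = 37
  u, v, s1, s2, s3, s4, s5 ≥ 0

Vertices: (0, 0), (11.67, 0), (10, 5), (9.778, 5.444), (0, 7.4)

Evaluate the objective at each vertex of the feasible region:
  z(0, 0) = 0
  z(11.67, 0) = -58.33
  z(10, 5) = -60  ←
  z(9.778, 5.444) = -59.78
  z(0, 7.4) = -14.8
The minimum is at u = 10, v = 5.

(10, 5)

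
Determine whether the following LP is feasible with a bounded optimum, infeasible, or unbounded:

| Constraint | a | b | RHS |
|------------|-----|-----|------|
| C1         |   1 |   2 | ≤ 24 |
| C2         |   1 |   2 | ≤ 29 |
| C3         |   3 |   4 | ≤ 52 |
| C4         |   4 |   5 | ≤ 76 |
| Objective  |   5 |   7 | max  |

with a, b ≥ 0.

Feasible with a bounded optimal solution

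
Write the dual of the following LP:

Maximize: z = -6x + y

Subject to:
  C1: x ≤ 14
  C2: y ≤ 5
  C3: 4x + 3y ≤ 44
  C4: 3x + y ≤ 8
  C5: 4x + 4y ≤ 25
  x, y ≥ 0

Primal max cᵀx s.t. Ax ≤ b, x ≥ 0  →  Dual min bᵀy s.t. Aᵀy ≥ c, y ≥ 0.

Minimize: z = 14y1 + 5y2 + 44y3 + 8y4 + 25y5

Subject to:
  y1 + 4y3 + 3y4 + 4y5 ≥ -6
  y2 + 3y3 + y4 + 4y5 ≥ 1
  y1, y2, y3, y4, y5 ≥ 0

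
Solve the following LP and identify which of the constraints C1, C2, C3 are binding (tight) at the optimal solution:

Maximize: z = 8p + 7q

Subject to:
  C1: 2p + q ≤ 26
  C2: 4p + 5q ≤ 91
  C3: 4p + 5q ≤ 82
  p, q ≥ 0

At p = 8, q = 10, compute slack b - a·x for each constraint:
  C1: 26 − 26 = 0  (binding)
  C2: 91 − 82 = 9  (slack)
  C3: 82 − 82 = 0  (binding)

Optimal: p = 8, q = 10
Binding: C1, C3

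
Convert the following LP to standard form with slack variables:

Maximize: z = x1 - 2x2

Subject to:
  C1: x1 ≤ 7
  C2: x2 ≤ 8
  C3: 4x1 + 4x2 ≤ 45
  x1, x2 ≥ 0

max z = x1 - 2x2

s.t.
  x1 + s1 = 7
  x2 + s2 = 8
  4x1 + 4x2 + s3 = 45
  x1, x2, s1, s2, s3 ≥ 0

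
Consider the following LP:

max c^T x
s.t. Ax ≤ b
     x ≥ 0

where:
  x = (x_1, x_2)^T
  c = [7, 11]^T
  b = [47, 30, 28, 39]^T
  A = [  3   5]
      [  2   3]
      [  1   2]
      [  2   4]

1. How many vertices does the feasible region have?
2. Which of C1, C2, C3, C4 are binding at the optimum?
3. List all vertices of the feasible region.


1. 4
2. C1, C2
3. (0, 0), (15, 0), (9, 4), (0, 9.4)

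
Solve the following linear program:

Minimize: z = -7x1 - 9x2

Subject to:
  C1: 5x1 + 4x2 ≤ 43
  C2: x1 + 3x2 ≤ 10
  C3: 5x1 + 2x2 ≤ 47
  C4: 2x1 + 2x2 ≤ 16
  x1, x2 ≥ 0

Evaluate the objective at each vertex of the feasible region:
  z(0, 0) = 0
  z(8, 0) = -56
  z(7, 1) = -58  ←
  z(0, 3.333) = -30
The minimum is at x1 = 7, x2 = 1.

x1 = 7, x2 = 1, z = -58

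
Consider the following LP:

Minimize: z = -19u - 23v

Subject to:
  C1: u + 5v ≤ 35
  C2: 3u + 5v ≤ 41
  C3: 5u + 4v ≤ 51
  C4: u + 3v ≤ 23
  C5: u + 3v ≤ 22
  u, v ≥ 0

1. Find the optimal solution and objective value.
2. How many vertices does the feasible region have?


1. u = 7, v = 4, z = -225
2. 6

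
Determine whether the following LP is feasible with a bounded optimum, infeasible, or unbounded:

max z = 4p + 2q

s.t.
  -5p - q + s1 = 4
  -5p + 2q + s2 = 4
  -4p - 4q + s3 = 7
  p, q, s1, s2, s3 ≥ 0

Unbounded (objective can increase without bound)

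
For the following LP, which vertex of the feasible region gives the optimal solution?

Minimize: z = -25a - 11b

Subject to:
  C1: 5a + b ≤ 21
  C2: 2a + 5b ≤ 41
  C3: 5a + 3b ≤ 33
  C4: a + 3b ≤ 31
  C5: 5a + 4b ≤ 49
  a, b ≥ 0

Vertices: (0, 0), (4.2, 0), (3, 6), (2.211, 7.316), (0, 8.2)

Evaluate the objective at each vertex of the feasible region:
  z(0, 0) = 0
  z(4.2, 0) = -105
  z(3, 6) = -141  ←
  z(2.211, 7.316) = -135.7
  z(0, 8.2) = -90.2
The minimum is at a = 3, b = 6.

(3, 6)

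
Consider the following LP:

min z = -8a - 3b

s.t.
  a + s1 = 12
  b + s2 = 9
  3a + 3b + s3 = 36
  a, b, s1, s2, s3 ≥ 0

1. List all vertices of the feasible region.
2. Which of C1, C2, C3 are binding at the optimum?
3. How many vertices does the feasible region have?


1. (0, 0), (12, 0), (3, 9), (0, 9)
2. C1, C3
3. 4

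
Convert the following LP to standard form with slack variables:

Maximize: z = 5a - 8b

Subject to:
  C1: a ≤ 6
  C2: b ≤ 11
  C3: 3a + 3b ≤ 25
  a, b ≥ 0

max z = 5a - 8b

s.t.
  a + s1 = 6
  b + s2 = 11
  3a + 3b + s3 = 25
  a, b, s1, s2, s3 ≥ 0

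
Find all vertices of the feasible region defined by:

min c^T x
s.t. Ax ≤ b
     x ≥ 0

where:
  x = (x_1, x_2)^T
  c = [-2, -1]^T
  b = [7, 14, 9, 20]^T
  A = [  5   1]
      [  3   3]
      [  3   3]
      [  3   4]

(0, 0), (1.4, 0), (1, 2), (0, 3)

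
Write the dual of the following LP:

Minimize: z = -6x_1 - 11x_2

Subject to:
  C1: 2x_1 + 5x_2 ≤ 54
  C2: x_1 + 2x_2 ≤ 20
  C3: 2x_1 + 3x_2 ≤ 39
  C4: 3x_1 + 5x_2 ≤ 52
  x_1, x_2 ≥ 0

Primal min cᵀx s.t. Ax ≤ b, x ≥ 0  →  Dual max −bᵀy s.t. Aᵀy ≥ −c, y ≥ 0.

Maximize: z = -54y1 - 20y2 - 39y3 - 52y4

Subject to:
  2y1 + y2 + 2y3 + 3y4 ≥ 6
  5y1 + 2y2 + 3y3 + 5y4 ≥ 11
  y1, y2, y3, y4 ≥ 0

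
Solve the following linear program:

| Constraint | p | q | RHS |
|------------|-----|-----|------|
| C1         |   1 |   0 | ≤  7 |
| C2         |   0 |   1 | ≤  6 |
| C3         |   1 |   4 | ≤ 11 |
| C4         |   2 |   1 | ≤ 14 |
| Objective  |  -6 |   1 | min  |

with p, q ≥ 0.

Evaluate the objective at each vertex of the feasible region:
  z(0, 0) = 0
  z(7, 0) = -42  ←
  z(6.429, 1.143) = -37.43
  z(0, 2.75) = 2.75
The minimum is at p = 7, q = 0.

p = 7, q = 0, z = -42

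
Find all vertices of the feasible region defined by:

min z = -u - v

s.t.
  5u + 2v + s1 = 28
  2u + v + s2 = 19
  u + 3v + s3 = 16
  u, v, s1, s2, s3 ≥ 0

(0, 0), (5.6, 0), (4, 4), (0, 5.333)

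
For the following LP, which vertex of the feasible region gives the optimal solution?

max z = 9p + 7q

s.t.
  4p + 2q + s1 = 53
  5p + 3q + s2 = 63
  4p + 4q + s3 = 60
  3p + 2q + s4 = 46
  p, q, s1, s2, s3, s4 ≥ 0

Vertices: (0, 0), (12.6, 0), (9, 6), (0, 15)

Evaluate the objective at each vertex of the feasible region:
  z(0, 0) = 0
  z(12.6, 0) = 113.4
  z(9, 6) = 123  ←
  z(0, 15) = 105
The maximum is at p = 9, q = 6.

(9, 6)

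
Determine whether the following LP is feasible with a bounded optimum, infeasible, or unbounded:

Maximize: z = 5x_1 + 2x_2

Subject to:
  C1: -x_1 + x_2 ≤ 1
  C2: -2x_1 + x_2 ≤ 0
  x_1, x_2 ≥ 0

Unbounded (objective can increase without bound)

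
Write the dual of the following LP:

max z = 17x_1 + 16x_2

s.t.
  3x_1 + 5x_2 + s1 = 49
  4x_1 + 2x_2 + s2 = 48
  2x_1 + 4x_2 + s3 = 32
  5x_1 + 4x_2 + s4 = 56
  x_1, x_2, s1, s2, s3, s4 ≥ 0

Primal max cᵀx s.t. Ax ≤ b, x ≥ 0  →  Dual min bᵀy s.t. Aᵀy ≥ c, y ≥ 0.

Minimize: z = 49y1 + 48y2 + 32y3 + 56y4

Subject to:
  3y1 + 4y2 + 2y3 + 5y4 ≥ 17
  5y1 + 2y2 + 4y3 + 4y4 ≥ 16
  y1, y2, y3, y4 ≥ 0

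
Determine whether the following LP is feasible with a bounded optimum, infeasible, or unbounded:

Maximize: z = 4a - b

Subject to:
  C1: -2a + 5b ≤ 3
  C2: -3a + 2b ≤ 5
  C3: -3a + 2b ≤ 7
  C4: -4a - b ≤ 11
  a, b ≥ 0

Unbounded (objective can increase without bound)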